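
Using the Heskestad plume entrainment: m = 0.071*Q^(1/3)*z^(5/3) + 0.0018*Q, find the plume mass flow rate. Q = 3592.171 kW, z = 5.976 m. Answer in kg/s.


Q^(1/3) = 15.315
z^(5/3) = 19.680
First term = 0.071 * 15.315 * 19.680 = 21.399
Second term = 0.0018 * 3592.171 = 6.4659
m = 27.865 kg/s

27.865 kg/s


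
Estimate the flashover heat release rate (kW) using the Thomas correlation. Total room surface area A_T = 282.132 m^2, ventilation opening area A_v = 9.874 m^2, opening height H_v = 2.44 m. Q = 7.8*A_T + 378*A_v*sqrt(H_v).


7.8*A_T = 2200.6
sqrt(H_v) = 1.5620
378*A_v*sqrt(H_v) = 5830.2
Q = 2200.6 + 5830.2 = 8030.8 kW

8030.8 kW


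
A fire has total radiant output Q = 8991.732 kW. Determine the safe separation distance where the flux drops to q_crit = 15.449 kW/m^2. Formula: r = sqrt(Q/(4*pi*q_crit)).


4*pi*q_crit = 194.14
Q/(4*pi*q_crit) = 46.316
r = sqrt(46.316) = 6.8056 m

6.8056 m


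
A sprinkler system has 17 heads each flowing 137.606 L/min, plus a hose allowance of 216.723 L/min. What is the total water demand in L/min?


Sprinkler demand = 17 * 137.606 = 2339.302 L/min
Total = 2339.302 + 216.723 = 2556.025 L/min

2556.025 L/min


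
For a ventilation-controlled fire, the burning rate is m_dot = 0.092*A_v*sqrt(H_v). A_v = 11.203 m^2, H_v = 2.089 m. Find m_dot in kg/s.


sqrt(H_v) = 1.4453
m_dot = 0.092 * 11.203 * 1.4453 = 1.4897 kg/s

1.4897 kg/s


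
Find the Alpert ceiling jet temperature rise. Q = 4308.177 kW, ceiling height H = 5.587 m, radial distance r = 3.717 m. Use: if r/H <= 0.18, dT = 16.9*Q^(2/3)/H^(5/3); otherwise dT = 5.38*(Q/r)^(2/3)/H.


r/H = 3.717 / 5.587 = 0.66529
r/H > 0.18, so dT = 5.38*(Q/r)^(2/3)/H
Q/r = 1159.0
(Q/r)^(2/3) = 110.34
dT = 5.38 * 110.34 / 5.587 = 106.25 K

106.25 K


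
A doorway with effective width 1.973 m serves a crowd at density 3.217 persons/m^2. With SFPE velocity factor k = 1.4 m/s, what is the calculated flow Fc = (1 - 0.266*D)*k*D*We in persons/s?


1 - 0.266*D = 1 - 0.266*3.217 = 0.14428
Fs = 0.14428 * 1.4 * 3.217 = 0.64980 persons/(s*m)
Fc = 0.64980 * 1.973 = 1.2821 persons/s

1.2821 persons/s


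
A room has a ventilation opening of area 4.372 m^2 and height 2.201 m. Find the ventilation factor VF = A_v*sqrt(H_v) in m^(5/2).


sqrt(H_v) = 1.4836
VF = 4.372 * 1.4836 = 6.4862 m^(5/2)

6.4862 m^(5/2)


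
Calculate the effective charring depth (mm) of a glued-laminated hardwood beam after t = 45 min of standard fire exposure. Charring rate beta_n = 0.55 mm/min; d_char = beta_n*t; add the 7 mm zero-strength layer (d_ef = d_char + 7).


d_char = 0.55 * 45 = 24.75 mm
d_ef = 24.75 + 1.0*7 = 31.75 mm

31.75 mm


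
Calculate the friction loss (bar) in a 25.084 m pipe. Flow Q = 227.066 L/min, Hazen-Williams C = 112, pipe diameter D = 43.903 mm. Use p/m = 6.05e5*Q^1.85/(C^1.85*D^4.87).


Q^1.85 = 22850
C^1.85 = 6180.9
D^4.87 = 9.9758e+07
p/m = 0.022420 bar/m
p_total = 0.022420 * 25.084 = 0.56238 bar

0.56238 bar


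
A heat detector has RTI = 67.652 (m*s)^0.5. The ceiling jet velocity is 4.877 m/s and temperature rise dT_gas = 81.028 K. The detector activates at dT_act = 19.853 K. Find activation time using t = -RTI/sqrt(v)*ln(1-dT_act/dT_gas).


dT_act/dT_gas = 0.24501
ln(1 - 0.24501) = -0.28106
t = -67.652 / sqrt(4.877) * -0.28106 = 8.6099 s

8.6099 s


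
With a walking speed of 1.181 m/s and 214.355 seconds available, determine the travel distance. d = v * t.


d = 1.181 * 214.355 = 253.15 m

253.15 m


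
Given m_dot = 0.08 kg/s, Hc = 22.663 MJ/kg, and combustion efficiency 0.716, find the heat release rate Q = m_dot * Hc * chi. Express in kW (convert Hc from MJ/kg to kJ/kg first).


Hc = 22.663 MJ/kg = 22.663 * 1000 kJ/kg = 22663 kJ/kg
Q = 0.08 kg/s * 22663 kJ/kg * 0.716 = 1298.1 kW

1298.1 kW


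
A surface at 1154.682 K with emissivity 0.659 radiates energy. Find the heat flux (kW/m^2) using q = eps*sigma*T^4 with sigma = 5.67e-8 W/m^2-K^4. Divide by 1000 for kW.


T^4 = 1.7777e+12
q = 0.659 * 5.67e-8 * 1.7777e+12 / 1000 = 66.423 kW/m^2

66.423 kW/m^2


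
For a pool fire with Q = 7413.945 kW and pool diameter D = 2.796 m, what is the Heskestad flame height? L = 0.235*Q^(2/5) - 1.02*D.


Q^(2/5) = 35.320
0.235 * Q^(2/5) = 8.3002
1.02 * D = 2.8519
L = 5.4483 m

5.4483 m


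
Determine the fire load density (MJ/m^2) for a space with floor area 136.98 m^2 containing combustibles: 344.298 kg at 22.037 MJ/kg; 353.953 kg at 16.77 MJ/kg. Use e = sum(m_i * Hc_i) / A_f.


Total energy = 344.298*22.037 + 353.953*16.77
= 7587.295 + 5935.792
= 13523.09 MJ
e = 13523.09 / 136.98 = 98.723 MJ/m^2

98.723 MJ/m^2


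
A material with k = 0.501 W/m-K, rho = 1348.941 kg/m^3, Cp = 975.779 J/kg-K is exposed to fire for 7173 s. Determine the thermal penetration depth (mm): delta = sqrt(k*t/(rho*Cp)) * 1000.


alpha = 0.501 / (1348.941 * 975.779) = 3.8062e-07 m^2/s
alpha * t = 0.0027302
delta = sqrt(0.0027302) * 1000 = 52.251 mm

52.251 mm


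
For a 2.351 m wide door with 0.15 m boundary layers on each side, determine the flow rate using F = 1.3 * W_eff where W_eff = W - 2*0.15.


W_eff = 2.351 - 0.30 = 2.051 m
F = 1.3 * 2.051 = 2.6663 persons/s

2.6663 persons/s


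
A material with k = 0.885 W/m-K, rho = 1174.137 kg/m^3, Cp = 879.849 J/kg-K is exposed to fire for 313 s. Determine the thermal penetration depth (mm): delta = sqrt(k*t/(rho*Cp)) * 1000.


alpha = 0.885 / (1174.137 * 879.849) = 8.5668e-07 m^2/s
alpha * t = 0.00026814
delta = sqrt(0.00026814) * 1000 = 16.375 mm

16.375 mm


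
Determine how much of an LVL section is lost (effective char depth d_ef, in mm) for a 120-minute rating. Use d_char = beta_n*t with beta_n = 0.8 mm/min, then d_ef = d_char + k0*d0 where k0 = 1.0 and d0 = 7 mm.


d_char = 0.8 * 120 = 96 mm
d_ef = 96 + 1.0*7 = 103 mm

103 mm


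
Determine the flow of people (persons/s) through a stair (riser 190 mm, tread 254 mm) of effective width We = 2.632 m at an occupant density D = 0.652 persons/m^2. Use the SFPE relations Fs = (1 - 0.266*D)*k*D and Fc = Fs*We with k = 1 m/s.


1 - 0.266*D = 1 - 0.266*0.652 = 0.82657
Fs = 0.82657 * 1 * 0.652 = 0.53892 persons/(s*m)
Fc = 0.53892 * 2.632 = 1.4184 persons/s

1.4184 persons/s


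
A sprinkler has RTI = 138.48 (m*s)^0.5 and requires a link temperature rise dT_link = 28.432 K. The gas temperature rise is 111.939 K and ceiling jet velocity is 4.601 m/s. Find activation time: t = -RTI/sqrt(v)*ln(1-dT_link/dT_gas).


dT_link/dT_gas = 0.25400
ln(1 - 0.25400) = -0.29302
t = -138.48 / sqrt(4.601) * -0.29302 = 18.917 s

18.917 s


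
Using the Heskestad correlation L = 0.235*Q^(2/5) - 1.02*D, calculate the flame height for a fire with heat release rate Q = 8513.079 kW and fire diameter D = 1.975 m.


Q^(2/5) = 37.328
0.235 * Q^(2/5) = 8.7721
1.02 * D = 2.0145
L = 6.7576 m

6.7576 m


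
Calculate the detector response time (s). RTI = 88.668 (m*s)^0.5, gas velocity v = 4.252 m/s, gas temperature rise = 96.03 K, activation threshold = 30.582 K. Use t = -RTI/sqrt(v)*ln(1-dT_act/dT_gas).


dT_act/dT_gas = 0.31846
ln(1 - 0.31846) = -0.38340
t = -88.668 / sqrt(4.252) * -0.38340 = 16.486 s

16.486 s


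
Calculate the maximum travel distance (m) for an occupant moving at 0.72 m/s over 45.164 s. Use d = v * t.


d = 0.72 * 45.164 = 32.518 m

32.518 m


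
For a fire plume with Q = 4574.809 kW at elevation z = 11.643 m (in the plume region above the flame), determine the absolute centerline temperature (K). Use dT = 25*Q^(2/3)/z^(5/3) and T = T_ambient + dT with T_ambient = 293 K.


Q^(2/3) = 275.58
z^(5/3) = 59.810
dT = 25 * 275.58 / 59.810 = 115.19 K
T = 293 + 115.19 = 408.19 K

408.19 K


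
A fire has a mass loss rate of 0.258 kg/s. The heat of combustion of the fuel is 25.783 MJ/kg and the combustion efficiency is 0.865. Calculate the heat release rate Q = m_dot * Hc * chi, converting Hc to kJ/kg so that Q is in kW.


Hc = 25.783 MJ/kg = 25.783 * 1000 kJ/kg = 25783 kJ/kg
Q = 0.258 kg/s * 25783 kJ/kg * 0.865 = 5754.0 kW

5754.0 kW


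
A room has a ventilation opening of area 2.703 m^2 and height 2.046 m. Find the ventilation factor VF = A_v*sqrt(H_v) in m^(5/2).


sqrt(H_v) = 1.4304
VF = 2.703 * 1.4304 = 3.8663 m^(5/2)

3.8663 m^(5/2)


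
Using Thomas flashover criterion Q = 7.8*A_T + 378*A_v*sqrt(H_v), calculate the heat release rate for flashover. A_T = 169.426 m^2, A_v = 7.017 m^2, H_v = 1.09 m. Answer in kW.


7.8*A_T = 1321.5
sqrt(H_v) = 1.0440
378*A_v*sqrt(H_v) = 2769.2
Q = 1321.5 + 2769.2 = 4090.7 kW

4090.7 kW


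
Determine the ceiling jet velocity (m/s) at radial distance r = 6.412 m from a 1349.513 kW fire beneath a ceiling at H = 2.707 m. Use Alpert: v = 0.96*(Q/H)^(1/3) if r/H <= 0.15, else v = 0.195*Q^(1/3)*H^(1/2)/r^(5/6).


r/H = 6.412 / 2.707 = 2.3687
r/H > 0.15, so v = 0.195*Q^(1/3)*H^(1/2)/r^(5/6)
Q^(1/3) = 11.051
H^(1/2) = 1.6453
r^(5/6) = 4.7043
v = 0.195 * 11.051 * 1.6453 / 4.7043 = 0.75366 m/s

0.75366 m/s


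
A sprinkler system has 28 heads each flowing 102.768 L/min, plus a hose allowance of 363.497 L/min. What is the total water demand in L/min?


Sprinkler demand = 28 * 102.768 = 2877.504 L/min
Total = 2877.504 + 363.497 = 3241.001 L/min

3241.001 L/min


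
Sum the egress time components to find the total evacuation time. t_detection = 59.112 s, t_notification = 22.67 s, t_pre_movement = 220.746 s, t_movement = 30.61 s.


Total = 59.112 + 22.67 + 220.746 + 30.61 = 333.138 s

333.138 s


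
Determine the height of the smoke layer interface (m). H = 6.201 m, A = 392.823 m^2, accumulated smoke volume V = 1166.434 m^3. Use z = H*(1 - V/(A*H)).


V/(A*H) = 0.47885
1 - 0.47885 = 0.52115
z = 6.201 * 0.52115 = 3.2316 m

3.2316 m


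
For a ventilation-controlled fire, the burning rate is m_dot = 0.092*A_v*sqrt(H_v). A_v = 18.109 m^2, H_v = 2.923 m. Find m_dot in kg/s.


sqrt(H_v) = 1.7097
m_dot = 0.092 * 18.109 * 1.7097 = 2.8484 kg/s

2.8484 kg/s


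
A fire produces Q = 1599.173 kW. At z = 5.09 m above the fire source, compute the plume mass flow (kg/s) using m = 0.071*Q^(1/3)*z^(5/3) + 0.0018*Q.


Q^(1/3) = 11.694
z^(5/3) = 15.061
First term = 0.071 * 11.694 * 15.061 = 12.505
Second term = 0.0018 * 1599.173 = 2.8785
m = 15.384 kg/s

15.384 kg/s


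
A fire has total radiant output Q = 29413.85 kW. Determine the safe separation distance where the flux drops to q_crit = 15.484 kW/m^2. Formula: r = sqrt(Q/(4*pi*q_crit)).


4*pi*q_crit = 194.58
Q/(4*pi*q_crit) = 151.17
r = sqrt(151.17) = 12.295 m

12.295 m


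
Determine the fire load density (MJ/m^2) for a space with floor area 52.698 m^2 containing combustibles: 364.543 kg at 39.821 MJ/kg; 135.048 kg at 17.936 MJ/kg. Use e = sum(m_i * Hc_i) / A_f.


Total energy = 364.543*39.821 + 135.048*17.936
= 14516.47 + 2422.221
= 16938.69 MJ
e = 16938.69 / 52.698 = 321.43 MJ/m^2

321.43 MJ/m^2


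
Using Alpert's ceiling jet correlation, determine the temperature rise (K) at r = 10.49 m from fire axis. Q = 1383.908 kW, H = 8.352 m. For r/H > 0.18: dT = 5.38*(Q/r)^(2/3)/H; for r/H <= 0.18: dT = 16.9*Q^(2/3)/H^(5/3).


r/H = 10.49 / 8.352 = 1.2560
r/H > 0.18, so dT = 5.38*(Q/r)^(2/3)/H
Q/r = 131.93
(Q/r)^(2/3) = 25.915
dT = 5.38 * 25.915 / 8.352 = 16.693 K

16.693 K


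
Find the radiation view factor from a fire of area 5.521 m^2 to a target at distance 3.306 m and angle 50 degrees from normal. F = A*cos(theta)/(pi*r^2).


cos(50 deg) = 0.64279
pi*r^2 = 34.336
F = 5.521 * 0.64279 / 34.336 = 0.10335

0.10335


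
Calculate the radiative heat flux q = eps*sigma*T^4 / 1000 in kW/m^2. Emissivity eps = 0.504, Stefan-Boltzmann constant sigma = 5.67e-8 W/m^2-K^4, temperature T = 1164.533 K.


T^4 = 1.8391e+12
q = 0.504 * 5.67e-8 * 1.8391e+12 / 1000 = 52.556 kW/m^2

52.556 kW/m^2


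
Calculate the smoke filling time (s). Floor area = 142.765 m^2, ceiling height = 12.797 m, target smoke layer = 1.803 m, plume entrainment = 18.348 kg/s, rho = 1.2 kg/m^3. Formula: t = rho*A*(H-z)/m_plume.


H - z = 10.994 m
t = 1.2 * 142.765 * 10.994 / 18.348 = 102.65 s

102.65 s


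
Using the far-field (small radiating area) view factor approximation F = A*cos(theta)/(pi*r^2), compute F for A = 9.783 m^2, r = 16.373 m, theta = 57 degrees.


cos(57 deg) = 0.54464
pi*r^2 = 842.18
F = 9.783 * 0.54464 / 842.18 = 0.0063267

0.0063267


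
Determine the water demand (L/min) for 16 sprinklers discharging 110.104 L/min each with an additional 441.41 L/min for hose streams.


Sprinkler demand = 16 * 110.104 = 1761.664 L/min
Total = 1761.664 + 441.41 = 2203.074 L/min

2203.074 L/min


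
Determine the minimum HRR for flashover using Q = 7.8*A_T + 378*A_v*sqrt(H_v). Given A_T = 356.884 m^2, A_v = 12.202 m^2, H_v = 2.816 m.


7.8*A_T = 2783.7
sqrt(H_v) = 1.6781
378*A_v*sqrt(H_v) = 7740.0
Q = 2783.7 + 7740.0 = 10524 kW

10524 kW


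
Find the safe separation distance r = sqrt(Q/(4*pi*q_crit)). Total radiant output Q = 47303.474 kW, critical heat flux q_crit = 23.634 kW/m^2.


4*pi*q_crit = 296.99
Q/(4*pi*q_crit) = 159.27
r = sqrt(159.27) = 12.620 m

12.620 m


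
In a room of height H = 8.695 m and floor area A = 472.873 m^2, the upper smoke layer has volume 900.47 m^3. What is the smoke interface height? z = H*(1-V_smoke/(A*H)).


V/(A*H) = 0.21901
1 - 0.21901 = 0.78099
z = 8.695 * 0.78099 = 6.7907 m

6.7907 m


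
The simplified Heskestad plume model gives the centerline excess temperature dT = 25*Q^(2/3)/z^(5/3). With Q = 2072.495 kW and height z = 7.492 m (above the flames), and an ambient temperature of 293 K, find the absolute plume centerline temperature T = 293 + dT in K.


Q^(2/3) = 162.55
z^(5/3) = 28.686
dT = 25 * 162.55 / 28.686 = 141.67 K
T = 293 + 141.67 = 434.67 K

434.67 K


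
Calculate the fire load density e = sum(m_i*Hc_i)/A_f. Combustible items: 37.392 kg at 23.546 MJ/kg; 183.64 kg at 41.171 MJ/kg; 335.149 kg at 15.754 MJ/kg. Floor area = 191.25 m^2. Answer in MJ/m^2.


Total energy = 37.392*23.546 + 183.64*41.171 + 335.149*15.754
= 880.4320 + 7560.642 + 5279.937
= 13721.01 MJ
e = 13721.01 / 191.25 = 71.744 MJ/m^2

71.744 MJ/m^2


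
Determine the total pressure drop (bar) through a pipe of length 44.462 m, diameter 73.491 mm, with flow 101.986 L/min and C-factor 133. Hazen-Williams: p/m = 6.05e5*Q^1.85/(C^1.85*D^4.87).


Q^1.85 = 5197.6
C^1.85 = 8494.3
D^4.87 = 1.2262e+09
p/m = 0.00030190 bar/m
p_total = 0.00030190 * 44.462 = 0.013423 bar

0.013423 bar


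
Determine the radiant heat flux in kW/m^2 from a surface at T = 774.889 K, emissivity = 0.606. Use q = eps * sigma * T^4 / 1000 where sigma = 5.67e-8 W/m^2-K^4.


T^4 = 3.6054e+11
q = 0.606 * 5.67e-8 * 3.6054e+11 / 1000 = 12.388 kW/m^2

12.388 kW/m^2


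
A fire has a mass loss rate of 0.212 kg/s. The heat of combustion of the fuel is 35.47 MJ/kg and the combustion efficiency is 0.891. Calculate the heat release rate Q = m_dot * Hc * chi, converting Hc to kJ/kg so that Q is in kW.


Hc = 35.47 MJ/kg = 35.47 * 1000 kJ/kg = 35470 kJ/kg
Q = 0.212 kg/s * 35470 kJ/kg * 0.891 = 6700.0 kW

6700.0 kW


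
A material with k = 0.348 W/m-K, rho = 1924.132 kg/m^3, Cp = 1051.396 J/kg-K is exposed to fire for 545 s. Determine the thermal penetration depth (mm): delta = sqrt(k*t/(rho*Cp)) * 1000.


alpha = 0.348 / (1924.132 * 1051.396) = 1.7202e-07 m^2/s
alpha * t = 9.3751e-05
delta = sqrt(9.3751e-05) * 1000 = 9.6825 mm

9.6825 mm


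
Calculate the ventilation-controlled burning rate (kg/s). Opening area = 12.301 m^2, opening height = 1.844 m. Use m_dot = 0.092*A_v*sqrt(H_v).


sqrt(H_v) = 1.3579
m_dot = 0.092 * 12.301 * 1.3579 = 1.5368 kg/s

1.5368 kg/s


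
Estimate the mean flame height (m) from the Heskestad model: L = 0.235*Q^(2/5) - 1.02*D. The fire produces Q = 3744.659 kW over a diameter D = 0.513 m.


Q^(2/5) = 26.876
0.235 * Q^(2/5) = 6.3159
1.02 * D = 0.52326
L = 5.7926 m

5.7926 m


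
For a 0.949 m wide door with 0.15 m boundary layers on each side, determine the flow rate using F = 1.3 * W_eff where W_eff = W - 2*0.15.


W_eff = 0.949 - 0.30 = 0.649 m
F = 1.3 * 0.649 = 0.84370 persons/s

0.84370 persons/s


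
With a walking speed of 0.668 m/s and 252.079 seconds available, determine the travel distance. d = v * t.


d = 0.668 * 252.079 = 168.39 m

168.39 m


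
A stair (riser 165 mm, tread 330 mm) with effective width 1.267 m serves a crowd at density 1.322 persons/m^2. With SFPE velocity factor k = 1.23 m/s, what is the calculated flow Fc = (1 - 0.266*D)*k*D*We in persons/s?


1 - 0.266*D = 1 - 0.266*1.322 = 0.64835
Fs = 0.64835 * 1.23 * 1.322 = 1.0543 persons/(s*m)
Fc = 1.0543 * 1.267 = 1.3357 persons/s

1.3357 persons/s


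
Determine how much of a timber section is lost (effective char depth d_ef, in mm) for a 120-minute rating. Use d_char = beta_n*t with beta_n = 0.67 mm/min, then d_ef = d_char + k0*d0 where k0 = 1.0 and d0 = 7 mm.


d_char = 0.67 * 120 = 80.4 mm
d_ef = 80.4 + 1.0*7 = 87.4 mm

87.4 mm


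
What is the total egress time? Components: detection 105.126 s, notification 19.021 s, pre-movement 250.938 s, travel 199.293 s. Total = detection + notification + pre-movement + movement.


Total = 105.126 + 19.021 + 250.938 + 199.293 = 574.378 s

574.378 s


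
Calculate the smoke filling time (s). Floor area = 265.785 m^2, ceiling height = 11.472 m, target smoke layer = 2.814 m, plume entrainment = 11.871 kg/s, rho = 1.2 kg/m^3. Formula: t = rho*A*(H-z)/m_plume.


H - z = 8.658 m
t = 1.2 * 265.785 * 8.658 / 11.871 = 232.62 s

232.62 s


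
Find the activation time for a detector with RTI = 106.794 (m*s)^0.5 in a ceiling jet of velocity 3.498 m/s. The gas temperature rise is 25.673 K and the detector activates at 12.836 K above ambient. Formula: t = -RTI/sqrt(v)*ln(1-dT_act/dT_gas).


dT_act/dT_gas = 0.49998
ln(1 - 0.49998) = -0.69311
t = -106.794 / sqrt(3.498) * -0.69311 = 39.577 s

39.577 s


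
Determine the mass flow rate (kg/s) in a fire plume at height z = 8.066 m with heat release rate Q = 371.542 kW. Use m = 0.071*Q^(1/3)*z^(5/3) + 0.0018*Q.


Q^(1/3) = 7.1890
z^(5/3) = 32.441
First term = 0.071 * 7.1890 * 32.441 = 16.559
Second term = 0.0018 * 371.542 = 0.66878
m = 17.227 kg/s

17.227 kg/s


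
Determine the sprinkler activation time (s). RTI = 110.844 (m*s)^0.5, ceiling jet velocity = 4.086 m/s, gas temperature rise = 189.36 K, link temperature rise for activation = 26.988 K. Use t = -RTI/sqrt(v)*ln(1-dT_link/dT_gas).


dT_link/dT_gas = 0.14252
ln(1 - 0.14252) = -0.15376
t = -110.844 / sqrt(4.086) * -0.15376 = 8.4315 s

8.4315 s


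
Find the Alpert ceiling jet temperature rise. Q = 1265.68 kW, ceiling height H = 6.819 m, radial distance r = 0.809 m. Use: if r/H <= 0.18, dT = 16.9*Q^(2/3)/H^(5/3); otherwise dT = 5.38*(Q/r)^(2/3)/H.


r/H = 0.809 / 6.819 = 0.11864
r/H <= 0.18, so dT = 16.9*Q^(2/3)/H^(5/3)
Q^(2/3) = 117.01
H^(5/3) = 24.521
dT = 16.9 * 117.01 / 24.521 = 80.643 K

80.643 K


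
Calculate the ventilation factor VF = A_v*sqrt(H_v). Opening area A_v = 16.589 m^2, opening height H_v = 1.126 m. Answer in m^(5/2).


sqrt(H_v) = 1.0611
VF = 16.589 * 1.0611 = 17.603 m^(5/2)

17.603 m^(5/2)


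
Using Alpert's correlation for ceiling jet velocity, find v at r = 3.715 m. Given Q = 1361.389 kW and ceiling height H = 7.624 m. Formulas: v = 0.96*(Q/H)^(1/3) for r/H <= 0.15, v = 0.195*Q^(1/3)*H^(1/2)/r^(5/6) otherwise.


r/H = 3.715 / 7.624 = 0.48728
r/H > 0.15, so v = 0.195*Q^(1/3)*H^(1/2)/r^(5/6)
Q^(1/3) = 11.083
H^(1/2) = 2.7612
r^(5/6) = 2.9851
v = 0.195 * 11.083 * 2.7612 / 2.9851 = 1.9990 m/s

1.9990 m/s


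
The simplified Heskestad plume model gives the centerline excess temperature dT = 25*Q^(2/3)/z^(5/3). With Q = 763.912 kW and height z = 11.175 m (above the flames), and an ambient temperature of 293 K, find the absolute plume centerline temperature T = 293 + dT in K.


Q^(2/3) = 83.566
z^(5/3) = 55.857
dT = 25 * 83.566 / 55.857 = 37.402 K
T = 293 + 37.402 = 330.40 K

330.40 K


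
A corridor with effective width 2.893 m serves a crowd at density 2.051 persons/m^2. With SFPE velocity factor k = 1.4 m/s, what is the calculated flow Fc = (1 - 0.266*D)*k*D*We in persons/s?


1 - 0.266*D = 1 - 0.266*2.051 = 0.45443
Fs = 0.45443 * 1.4 * 2.051 = 1.3049 persons/(s*m)
Fc = 1.3049 * 2.893 = 3.7750 persons/s

3.7750 persons/s


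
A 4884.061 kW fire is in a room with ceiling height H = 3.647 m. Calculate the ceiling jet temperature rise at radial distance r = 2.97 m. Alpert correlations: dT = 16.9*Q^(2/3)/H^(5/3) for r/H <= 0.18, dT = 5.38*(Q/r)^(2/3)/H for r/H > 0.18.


r/H = 2.97 / 3.647 = 0.81437
r/H > 0.18, so dT = 5.38*(Q/r)^(2/3)/H
Q/r = 1644.5
(Q/r)^(2/3) = 139.32
dT = 5.38 * 139.32 / 3.647 = 205.52 K

205.52 K


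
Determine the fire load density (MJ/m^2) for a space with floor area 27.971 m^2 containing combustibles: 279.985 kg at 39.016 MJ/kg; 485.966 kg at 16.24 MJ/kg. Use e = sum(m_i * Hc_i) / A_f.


Total energy = 279.985*39.016 + 485.966*16.24
= 10923.89 + 7892.088
= 18815.98 MJ
e = 18815.98 / 27.971 = 672.70 MJ/m^2

672.70 MJ/m^2


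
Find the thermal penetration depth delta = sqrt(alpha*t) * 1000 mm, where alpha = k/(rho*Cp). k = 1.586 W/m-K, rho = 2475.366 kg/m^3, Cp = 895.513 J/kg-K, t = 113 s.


alpha = 1.586 / (2475.366 * 895.513) = 7.1547e-07 m^2/s
alpha * t = 8.0848e-05
delta = sqrt(8.0848e-05) * 1000 = 8.9916 mm

8.9916 mm


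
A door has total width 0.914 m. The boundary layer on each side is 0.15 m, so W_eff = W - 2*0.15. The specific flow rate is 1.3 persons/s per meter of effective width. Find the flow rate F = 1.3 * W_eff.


W_eff = 0.914 - 0.30 = 0.614 m
F = 1.3 * 0.614 = 0.79820 persons/s

0.79820 persons/s


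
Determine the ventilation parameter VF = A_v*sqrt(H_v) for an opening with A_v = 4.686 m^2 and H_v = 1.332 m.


sqrt(H_v) = 1.1541
VF = 4.686 * 1.1541 = 5.4082 m^(5/2)

5.4082 m^(5/2)


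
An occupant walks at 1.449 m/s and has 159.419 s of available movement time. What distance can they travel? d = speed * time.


d = 1.449 * 159.419 = 231.00 m

231.00 m


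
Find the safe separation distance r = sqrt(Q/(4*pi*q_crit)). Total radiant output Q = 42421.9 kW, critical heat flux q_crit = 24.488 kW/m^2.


4*pi*q_crit = 307.73
Q/(4*pi*q_crit) = 137.86
r = sqrt(137.86) = 11.741 m

11.741 m


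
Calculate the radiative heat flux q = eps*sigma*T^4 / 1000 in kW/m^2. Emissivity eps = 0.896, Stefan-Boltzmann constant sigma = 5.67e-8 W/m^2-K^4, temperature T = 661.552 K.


T^4 = 1.9154e+11
q = 0.896 * 5.67e-8 * 1.9154e+11 / 1000 = 9.7308 kW/m^2

9.7308 kW/m^2


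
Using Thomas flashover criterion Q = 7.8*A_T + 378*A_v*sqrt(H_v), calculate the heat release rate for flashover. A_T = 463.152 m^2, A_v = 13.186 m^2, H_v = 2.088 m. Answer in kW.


7.8*A_T = 3612.6
sqrt(H_v) = 1.4450
378*A_v*sqrt(H_v) = 7202.3
Q = 3612.6 + 7202.3 = 10815 kW

10815 kW


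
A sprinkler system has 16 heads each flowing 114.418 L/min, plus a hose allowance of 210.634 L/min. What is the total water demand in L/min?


Sprinkler demand = 16 * 114.418 = 1830.688 L/min
Total = 1830.688 + 210.634 = 2041.322 L/min

2041.322 L/min


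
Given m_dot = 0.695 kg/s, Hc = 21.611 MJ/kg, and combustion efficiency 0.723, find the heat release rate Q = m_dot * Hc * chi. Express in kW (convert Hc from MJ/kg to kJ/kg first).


Hc = 21.611 MJ/kg = 21.611 * 1000 kJ/kg = 21611 kJ/kg
Q = 0.695 kg/s * 21611 kJ/kg * 0.723 = 10859 kW

10859 kW


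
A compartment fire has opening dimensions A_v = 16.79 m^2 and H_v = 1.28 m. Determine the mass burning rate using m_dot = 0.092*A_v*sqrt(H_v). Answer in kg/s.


sqrt(H_v) = 1.1314
m_dot = 0.092 * 16.79 * 1.1314 = 1.7476 kg/s

1.7476 kg/s


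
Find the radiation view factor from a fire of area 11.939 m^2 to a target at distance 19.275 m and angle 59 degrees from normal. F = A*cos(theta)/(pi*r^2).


cos(59 deg) = 0.51504
pi*r^2 = 1167.2
F = 11.939 * 0.51504 / 1167.2 = 0.0052683

0.0052683


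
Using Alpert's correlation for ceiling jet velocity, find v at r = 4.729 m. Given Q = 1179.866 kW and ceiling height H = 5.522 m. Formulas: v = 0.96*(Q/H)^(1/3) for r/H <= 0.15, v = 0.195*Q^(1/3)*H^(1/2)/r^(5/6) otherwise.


r/H = 4.729 / 5.522 = 0.85639
r/H > 0.15, so v = 0.195*Q^(1/3)*H^(1/2)/r^(5/6)
Q^(1/3) = 10.567
H^(1/2) = 2.3499
r^(5/6) = 3.6501
v = 0.195 * 10.567 * 2.3499 / 3.6501 = 1.3265 m/s

1.3265 m/s


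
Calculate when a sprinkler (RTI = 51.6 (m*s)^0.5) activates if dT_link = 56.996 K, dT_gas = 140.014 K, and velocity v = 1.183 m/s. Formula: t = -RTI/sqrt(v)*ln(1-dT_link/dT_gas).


dT_link/dT_gas = 0.40707
ln(1 - 0.40707) = -0.52268
t = -51.6 / sqrt(1.183) * -0.52268 = 24.797 s

24.797 s


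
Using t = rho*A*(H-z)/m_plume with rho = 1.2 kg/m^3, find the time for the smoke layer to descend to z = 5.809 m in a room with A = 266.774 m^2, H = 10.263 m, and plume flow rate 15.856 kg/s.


H - z = 4.454 m
t = 1.2 * 266.774 * 4.454 / 15.856 = 89.925 s

89.925 s


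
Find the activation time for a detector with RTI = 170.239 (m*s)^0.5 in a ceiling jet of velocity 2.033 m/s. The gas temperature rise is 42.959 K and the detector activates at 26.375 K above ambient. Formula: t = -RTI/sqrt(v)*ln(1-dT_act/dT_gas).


dT_act/dT_gas = 0.61396
ln(1 - 0.61396) = -0.95181
t = -170.239 / sqrt(2.033) * -0.95181 = 113.64 s

113.64 s


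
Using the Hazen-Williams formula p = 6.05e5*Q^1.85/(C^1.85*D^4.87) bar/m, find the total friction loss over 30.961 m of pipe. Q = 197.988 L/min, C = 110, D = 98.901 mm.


Q^1.85 = 17733
C^1.85 = 5978.3
D^4.87 = 5.2075e+09
p/m = 0.00034461 bar/m
p_total = 0.00034461 * 30.961 = 0.010670 bar

0.010670 bar


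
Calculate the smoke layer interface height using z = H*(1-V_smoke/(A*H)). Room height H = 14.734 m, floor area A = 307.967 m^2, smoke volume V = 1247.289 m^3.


V/(A*H) = 0.27488
1 - 0.27488 = 0.72512
z = 14.734 * 0.72512 = 10.684 m

10.684 m


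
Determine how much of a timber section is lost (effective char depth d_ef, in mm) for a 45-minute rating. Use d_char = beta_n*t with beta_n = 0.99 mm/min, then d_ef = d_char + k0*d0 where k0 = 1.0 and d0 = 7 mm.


d_char = 0.99 * 45 = 44.55 mm
d_ef = 44.55 + 1.0*7 = 51.55 mm

51.55 mm


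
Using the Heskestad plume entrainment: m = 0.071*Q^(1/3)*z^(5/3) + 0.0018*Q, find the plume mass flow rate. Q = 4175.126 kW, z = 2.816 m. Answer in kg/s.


Q^(1/3) = 16.102
z^(5/3) = 5.6155
First term = 0.071 * 16.102 * 5.6155 = 6.4200
Second term = 0.0018 * 4175.126 = 7.5152
m = 13.935 kg/s

13.935 kg/s


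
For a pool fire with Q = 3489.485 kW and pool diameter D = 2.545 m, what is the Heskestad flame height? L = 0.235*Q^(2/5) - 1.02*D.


Q^(2/5) = 26.128
0.235 * Q^(2/5) = 6.1401
1.02 * D = 2.5959
L = 3.5442 m

3.5442 m


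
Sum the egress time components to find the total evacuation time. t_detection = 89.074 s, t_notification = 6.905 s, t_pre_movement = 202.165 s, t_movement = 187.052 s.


Total = 89.074 + 6.905 + 202.165 + 187.052 = 485.196 s

485.196 s


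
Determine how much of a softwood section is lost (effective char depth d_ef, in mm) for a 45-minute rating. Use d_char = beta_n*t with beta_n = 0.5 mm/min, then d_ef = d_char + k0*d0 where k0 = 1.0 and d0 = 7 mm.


d_char = 0.5 * 45 = 22.5 mm
d_ef = 22.5 + 1.0*7 = 29.5 mm

29.5 mm


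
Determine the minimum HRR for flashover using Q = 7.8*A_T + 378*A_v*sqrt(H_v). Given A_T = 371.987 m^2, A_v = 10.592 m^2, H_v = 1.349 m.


7.8*A_T = 2901.5
sqrt(H_v) = 1.1615
378*A_v*sqrt(H_v) = 4650.2
Q = 2901.5 + 4650.2 = 7551.7 kW

7551.7 kW


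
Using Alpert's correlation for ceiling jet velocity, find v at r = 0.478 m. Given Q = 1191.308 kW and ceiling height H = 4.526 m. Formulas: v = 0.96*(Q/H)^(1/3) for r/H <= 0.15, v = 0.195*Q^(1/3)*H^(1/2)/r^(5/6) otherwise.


r/H = 0.478 / 4.526 = 0.10561
r/H <= 0.15, so v = 0.96*(Q/H)^(1/3)
Q/H = 263.21
(Q/H)^(1/3) = 6.4087
v = 0.96 * 6.4087 = 6.1524 m/s

6.1524 m/s


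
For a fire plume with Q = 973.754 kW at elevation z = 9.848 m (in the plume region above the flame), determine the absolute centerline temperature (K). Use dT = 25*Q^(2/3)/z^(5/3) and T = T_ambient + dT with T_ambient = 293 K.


Q^(2/3) = 98.243
z^(5/3) = 45.246
dT = 25 * 98.243 / 45.246 = 54.282 K
T = 293 + 54.282 = 347.28 K

347.28 K


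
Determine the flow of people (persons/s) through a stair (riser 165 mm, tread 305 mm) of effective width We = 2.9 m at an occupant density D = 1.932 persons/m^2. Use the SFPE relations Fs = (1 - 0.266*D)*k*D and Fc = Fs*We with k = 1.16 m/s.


1 - 0.266*D = 1 - 0.266*1.932 = 0.48609
Fs = 0.48609 * 1.16 * 1.932 = 1.0894 persons/(s*m)
Fc = 1.0894 * 2.9 = 3.1592 persons/s

3.1592 persons/s


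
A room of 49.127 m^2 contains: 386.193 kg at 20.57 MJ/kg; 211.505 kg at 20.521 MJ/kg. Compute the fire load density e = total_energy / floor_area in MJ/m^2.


Total energy = 386.193*20.57 + 211.505*20.521
= 7943.990 + 4340.294
= 12284.28 MJ
e = 12284.28 / 49.127 = 250.05 MJ/m^2

250.05 MJ/m^2


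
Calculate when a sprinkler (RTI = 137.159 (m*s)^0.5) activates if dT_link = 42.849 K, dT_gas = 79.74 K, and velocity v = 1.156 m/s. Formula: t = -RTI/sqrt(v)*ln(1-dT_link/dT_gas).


dT_link/dT_gas = 0.53736
ln(1 - 0.53736) = -0.77080
t = -137.159 / sqrt(1.156) * -0.77080 = 98.331 s

98.331 s


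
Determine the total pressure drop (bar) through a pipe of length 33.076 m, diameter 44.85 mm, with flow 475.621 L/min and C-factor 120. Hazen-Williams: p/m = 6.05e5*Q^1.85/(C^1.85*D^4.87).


Q^1.85 = 89729
C^1.85 = 7022.4
D^4.87 = 1.1068e+08
p/m = 0.069843 bar/m
p_total = 0.069843 * 33.076 = 2.3101 bar

2.3101 bar


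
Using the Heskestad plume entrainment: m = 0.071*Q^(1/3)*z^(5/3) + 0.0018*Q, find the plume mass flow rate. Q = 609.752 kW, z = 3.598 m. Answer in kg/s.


Q^(1/3) = 8.4798
z^(5/3) = 8.4483
First term = 0.071 * 8.4798 * 8.4483 = 5.0864
Second term = 0.0018 * 609.752 = 1.0976
m = 6.1840 kg/s

6.1840 kg/s


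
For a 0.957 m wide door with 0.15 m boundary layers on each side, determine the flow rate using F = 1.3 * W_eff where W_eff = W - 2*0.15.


W_eff = 0.957 - 0.30 = 0.657 m
F = 1.3 * 0.657 = 0.85410 persons/s

0.85410 persons/s


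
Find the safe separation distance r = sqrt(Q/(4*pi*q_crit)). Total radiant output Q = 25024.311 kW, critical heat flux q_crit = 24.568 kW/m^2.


4*pi*q_crit = 308.73
Q/(4*pi*q_crit) = 81.055
r = sqrt(81.055) = 9.0031 m

9.0031 m


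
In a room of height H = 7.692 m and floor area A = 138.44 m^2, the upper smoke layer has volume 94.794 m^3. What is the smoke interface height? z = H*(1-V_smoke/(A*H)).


V/(A*H) = 0.089018
1 - 0.089018 = 0.91098
z = 7.692 * 0.91098 = 7.0073 m

7.0073 m


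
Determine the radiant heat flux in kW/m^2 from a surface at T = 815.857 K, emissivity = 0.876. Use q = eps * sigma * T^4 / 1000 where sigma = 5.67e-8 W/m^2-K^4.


T^4 = 4.4305e+11
q = 0.876 * 5.67e-8 * 4.4305e+11 / 1000 = 22.006 kW/m^2

22.006 kW/m^2


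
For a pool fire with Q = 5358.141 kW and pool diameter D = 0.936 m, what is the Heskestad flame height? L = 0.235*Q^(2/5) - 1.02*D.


Q^(2/5) = 31.017
0.235 * Q^(2/5) = 7.2891
1.02 * D = 0.95472
L = 6.3344 m

6.3344 m


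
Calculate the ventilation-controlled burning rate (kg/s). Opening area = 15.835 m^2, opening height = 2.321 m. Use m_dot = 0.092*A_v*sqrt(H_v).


sqrt(H_v) = 1.5235
m_dot = 0.092 * 15.835 * 1.5235 = 2.2194 kg/s

2.2194 kg/s


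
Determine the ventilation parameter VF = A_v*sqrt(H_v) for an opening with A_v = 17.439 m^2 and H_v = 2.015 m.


sqrt(H_v) = 1.4195
VF = 17.439 * 1.4195 = 24.755 m^(5/2)

24.755 m^(5/2)


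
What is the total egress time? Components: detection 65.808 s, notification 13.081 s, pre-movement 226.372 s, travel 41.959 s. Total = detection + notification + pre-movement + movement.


Total = 65.808 + 13.081 + 226.372 + 41.959 = 347.22 s

347.22 s


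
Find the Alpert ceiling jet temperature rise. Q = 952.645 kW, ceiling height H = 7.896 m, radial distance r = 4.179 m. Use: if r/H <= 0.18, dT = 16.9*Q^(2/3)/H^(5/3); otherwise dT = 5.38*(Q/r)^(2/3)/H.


r/H = 4.179 / 7.896 = 0.52926
r/H > 0.18, so dT = 5.38*(Q/r)^(2/3)/H
Q/r = 227.96
(Q/r)^(2/3) = 37.317
dT = 5.38 * 37.317 / 7.896 = 25.426 K

25.426 K


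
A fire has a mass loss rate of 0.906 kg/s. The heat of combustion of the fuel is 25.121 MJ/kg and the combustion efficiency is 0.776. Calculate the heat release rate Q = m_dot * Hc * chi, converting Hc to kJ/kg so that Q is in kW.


Hc = 25.121 MJ/kg = 25.121 * 1000 kJ/kg = 25121 kJ/kg
Q = 0.906 kg/s * 25121 kJ/kg * 0.776 = 17661 kW

17661 kW


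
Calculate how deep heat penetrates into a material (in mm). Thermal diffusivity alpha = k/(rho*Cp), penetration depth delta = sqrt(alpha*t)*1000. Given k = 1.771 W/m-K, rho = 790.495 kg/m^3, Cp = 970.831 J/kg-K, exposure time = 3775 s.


alpha = 1.771 / (790.495 * 970.831) = 2.3077e-06 m^2/s
alpha * t = 0.0087115
delta = sqrt(0.0087115) * 1000 = 93.335 mm

93.335 mm


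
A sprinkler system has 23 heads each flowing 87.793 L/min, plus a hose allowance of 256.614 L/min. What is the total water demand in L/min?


Sprinkler demand = 23 * 87.793 = 2019.239 L/min
Total = 2019.239 + 256.614 = 2275.853 L/min

2275.853 L/min


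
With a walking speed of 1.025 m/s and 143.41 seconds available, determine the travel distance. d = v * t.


d = 1.025 * 143.41 = 147.00 m

147.00 m


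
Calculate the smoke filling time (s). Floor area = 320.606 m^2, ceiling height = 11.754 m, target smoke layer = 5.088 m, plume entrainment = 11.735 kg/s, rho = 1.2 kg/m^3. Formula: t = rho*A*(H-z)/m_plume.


H - z = 6.666 m
t = 1.2 * 320.606 * 6.666 / 11.735 = 218.54 s

218.54 s


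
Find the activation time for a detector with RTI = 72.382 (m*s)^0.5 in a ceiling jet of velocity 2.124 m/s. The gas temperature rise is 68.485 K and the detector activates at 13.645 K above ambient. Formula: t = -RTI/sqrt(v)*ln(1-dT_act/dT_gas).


dT_act/dT_gas = 0.19924
ln(1 - 0.19924) = -0.22219
t = -72.382 / sqrt(2.124) * -0.22219 = 11.035 s

11.035 s


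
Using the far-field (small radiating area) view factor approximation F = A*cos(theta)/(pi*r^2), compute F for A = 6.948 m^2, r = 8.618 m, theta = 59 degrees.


cos(59 deg) = 0.51504
pi*r^2 = 233.33
F = 6.948 * 0.51504 / 233.33 = 0.015337

0.015337


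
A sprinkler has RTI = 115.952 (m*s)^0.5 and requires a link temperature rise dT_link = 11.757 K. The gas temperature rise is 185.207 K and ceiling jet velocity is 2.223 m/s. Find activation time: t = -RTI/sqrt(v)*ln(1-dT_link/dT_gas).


dT_link/dT_gas = 0.063480
ln(1 - 0.063480) = -0.065585
t = -115.952 / sqrt(2.223) * -0.065585 = 5.1005 s

5.1005 s


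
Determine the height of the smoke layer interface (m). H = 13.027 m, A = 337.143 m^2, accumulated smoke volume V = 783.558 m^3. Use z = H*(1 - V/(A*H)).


V/(A*H) = 0.17841
1 - 0.17841 = 0.82159
z = 13.027 * 0.82159 = 10.703 m

10.703 m


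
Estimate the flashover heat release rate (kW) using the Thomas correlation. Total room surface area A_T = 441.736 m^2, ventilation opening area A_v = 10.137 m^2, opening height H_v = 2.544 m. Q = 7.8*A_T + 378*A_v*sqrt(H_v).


7.8*A_T = 3445.5
sqrt(H_v) = 1.5950
378*A_v*sqrt(H_v) = 6111.7
Q = 3445.5 + 6111.7 = 9557.2 kW

9557.2 kW


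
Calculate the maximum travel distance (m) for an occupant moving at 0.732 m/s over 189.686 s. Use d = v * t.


d = 0.732 * 189.686 = 138.85 m

138.85 m


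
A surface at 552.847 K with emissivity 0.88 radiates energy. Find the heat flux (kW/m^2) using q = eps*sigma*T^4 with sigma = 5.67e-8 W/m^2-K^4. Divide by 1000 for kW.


T^4 = 9.3416e+10
q = 0.88 * 5.67e-8 * 9.3416e+10 / 1000 = 4.6611 kW/m^2

4.6611 kW/m^2


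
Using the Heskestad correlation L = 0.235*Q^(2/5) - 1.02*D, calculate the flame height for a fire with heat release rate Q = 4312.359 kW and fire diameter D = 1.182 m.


Q^(2/5) = 28.437
0.235 * Q^(2/5) = 6.6827
1.02 * D = 1.2056
L = 5.4771 m

5.4771 m


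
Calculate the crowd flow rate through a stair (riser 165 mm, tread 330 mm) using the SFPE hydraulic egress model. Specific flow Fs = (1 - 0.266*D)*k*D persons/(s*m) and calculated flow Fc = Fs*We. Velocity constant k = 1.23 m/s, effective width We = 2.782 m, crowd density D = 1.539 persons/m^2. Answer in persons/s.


1 - 0.266*D = 1 - 0.266*1.539 = 0.59063
Fs = 0.59063 * 1.23 * 1.539 = 1.1180 persons/(s*m)
Fc = 1.1180 * 2.782 = 3.1104 persons/s

3.1104 persons/s


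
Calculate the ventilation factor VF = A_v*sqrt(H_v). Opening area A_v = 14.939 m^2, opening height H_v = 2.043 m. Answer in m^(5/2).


sqrt(H_v) = 1.4293
VF = 14.939 * 1.4293 = 21.353 m^(5/2)

21.353 m^(5/2)


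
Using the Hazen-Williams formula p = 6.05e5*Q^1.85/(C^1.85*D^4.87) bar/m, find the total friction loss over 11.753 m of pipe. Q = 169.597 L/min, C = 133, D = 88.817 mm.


Q^1.85 = 13318
C^1.85 = 8494.3
D^4.87 = 3.0844e+09
p/m = 0.00030752 bar/m
p_total = 0.00030752 * 11.753 = 0.0036143 bar

0.0036143 bar


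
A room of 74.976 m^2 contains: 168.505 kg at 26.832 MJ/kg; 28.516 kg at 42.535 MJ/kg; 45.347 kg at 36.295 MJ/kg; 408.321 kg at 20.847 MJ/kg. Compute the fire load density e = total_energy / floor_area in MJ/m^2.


Total energy = 168.505*26.832 + 28.516*42.535 + 45.347*36.295 + 408.321*20.847
= 4521.326 + 1212.928 + 1645.869 + 8512.268
= 15892.39 MJ
e = 15892.39 / 74.976 = 211.97 MJ/m^2

211.97 MJ/m^2


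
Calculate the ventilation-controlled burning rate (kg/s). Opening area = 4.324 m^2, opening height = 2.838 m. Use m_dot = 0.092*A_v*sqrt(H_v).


sqrt(H_v) = 1.6846
m_dot = 0.092 * 4.324 * 1.6846 = 0.67016 kg/s

0.67016 kg/s


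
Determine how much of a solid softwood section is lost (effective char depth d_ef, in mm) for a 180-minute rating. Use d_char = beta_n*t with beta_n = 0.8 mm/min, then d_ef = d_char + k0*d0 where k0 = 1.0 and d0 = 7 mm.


d_char = 0.8 * 180 = 144 mm
d_ef = 144 + 1.0*7 = 151 mm

151 mm


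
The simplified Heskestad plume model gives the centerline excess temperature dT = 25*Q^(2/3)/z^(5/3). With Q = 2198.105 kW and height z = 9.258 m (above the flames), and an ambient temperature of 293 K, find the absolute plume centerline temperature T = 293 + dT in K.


Q^(2/3) = 169.06
z^(5/3) = 40.819
dT = 25 * 169.06 / 40.819 = 103.54 K
T = 293 + 103.54 = 396.54 K

396.54 K


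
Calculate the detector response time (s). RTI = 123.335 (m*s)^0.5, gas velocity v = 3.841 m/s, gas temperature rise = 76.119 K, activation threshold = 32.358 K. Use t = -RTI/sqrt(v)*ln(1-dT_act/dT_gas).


dT_act/dT_gas = 0.42510
ln(1 - 0.42510) = -0.55355
t = -123.335 / sqrt(3.841) * -0.55355 = 34.836 s

34.836 s


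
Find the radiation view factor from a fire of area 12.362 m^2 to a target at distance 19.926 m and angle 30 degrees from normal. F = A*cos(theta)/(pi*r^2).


cos(30 deg) = 0.86603
pi*r^2 = 1247.4
F = 12.362 * 0.86603 / 1247.4 = 0.0085828

0.0085828


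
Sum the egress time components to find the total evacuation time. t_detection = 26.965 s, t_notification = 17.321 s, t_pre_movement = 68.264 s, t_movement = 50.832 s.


Total = 26.965 + 17.321 + 68.264 + 50.832 = 163.382 s

163.382 s


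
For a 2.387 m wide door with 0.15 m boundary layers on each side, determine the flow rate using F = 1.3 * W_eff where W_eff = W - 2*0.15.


W_eff = 2.387 - 0.30 = 2.087 m
F = 1.3 * 2.087 = 2.7131 persons/s

2.7131 persons/s


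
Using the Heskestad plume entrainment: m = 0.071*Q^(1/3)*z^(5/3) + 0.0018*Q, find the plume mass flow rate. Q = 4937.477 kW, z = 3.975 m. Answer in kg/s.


Q^(1/3) = 17.028
z^(5/3) = 9.9746
First term = 0.071 * 17.028 * 9.9746 = 12.059
Second term = 0.0018 * 4937.477 = 8.8875
m = 20.947 kg/s

20.947 kg/s


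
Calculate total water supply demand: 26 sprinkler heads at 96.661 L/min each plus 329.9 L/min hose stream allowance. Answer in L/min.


Sprinkler demand = 26 * 96.661 = 2513.186 L/min
Total = 2513.186 + 329.9 = 2843.086 L/min

2843.086 L/min


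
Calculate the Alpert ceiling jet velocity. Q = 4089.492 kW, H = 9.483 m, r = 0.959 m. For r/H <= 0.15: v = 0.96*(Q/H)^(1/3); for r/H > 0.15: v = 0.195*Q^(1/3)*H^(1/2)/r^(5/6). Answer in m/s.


r/H = 0.959 / 9.483 = 0.10113
r/H <= 0.15, so v = 0.96*(Q/H)^(1/3)
Q/H = 431.24
(Q/H)^(1/3) = 7.5551
v = 0.96 * 7.5551 = 7.2529 m/s

7.2529 m/s
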